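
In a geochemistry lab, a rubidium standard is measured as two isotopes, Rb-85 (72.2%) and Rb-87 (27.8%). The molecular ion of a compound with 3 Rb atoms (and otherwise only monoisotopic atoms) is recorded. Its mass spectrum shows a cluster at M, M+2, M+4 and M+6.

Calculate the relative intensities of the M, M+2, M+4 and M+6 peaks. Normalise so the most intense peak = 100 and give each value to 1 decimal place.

86.6 : 100.0 : 38.5 : 4.9

Expanding (0.722 + 0.278)^3:
P(M) = 0.722^3 = 0.376367
P(M+2) = 3 × 0.722^2 × 0.278^1 = 0.434751
P(M+4) = 3 × 0.722^1 × 0.278^2 = 0.167397
P(M+6) = 0.278^3 = 0.021485
The M+2 peak is largest (0.434751); scaling to 100 gives 86.6 : 100.0 : 38.5 : 4.9.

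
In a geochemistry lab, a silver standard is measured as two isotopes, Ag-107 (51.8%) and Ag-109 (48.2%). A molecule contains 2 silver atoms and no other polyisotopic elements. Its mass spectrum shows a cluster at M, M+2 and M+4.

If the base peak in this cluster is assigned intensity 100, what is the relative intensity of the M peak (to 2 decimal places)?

Binomial terms of (0.518 + 0.482)^2: M 0.2683, M+2 0.4994, M+4 0.2323 → M+2 is the base peak.
P(M+2) = C(2,1) × 0.518^1 × 0.482^1 = 2 × 0.5180 × 0.4820 = 0.499352 (base)
P(M) = C(2,0) × 0.518^2 × 0.482^0 = 1 × 0.268324 × 1.0000 = 0.268324
Relative intensity = 0.268324 / 0.499352 × 100 = 53.73

53.73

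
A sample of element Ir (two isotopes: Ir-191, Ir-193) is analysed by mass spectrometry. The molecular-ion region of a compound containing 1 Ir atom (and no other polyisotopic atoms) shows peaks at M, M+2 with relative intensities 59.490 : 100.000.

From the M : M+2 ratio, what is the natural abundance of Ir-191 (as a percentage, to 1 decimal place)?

If p is the fraction of Ir that is Ir-191, then I(M+2)/I(M) = [C(1,1)·p^0·(1−p)] / p^1 = 1·(1−p)/p = 100.000/59.490 = 1.6810
(1−p)/p = 1.6810/1 = 1.6810  ⇒  p = 1/(1 + 1.6810) = 0.3730
Ir-191: 37.3%, Ir-193: 62.7%.

37.3%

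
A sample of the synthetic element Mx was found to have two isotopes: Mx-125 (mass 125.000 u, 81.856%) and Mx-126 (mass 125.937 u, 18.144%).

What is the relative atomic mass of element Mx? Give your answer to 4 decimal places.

The abundance-weighted mean is 0.81856 × 125.000 + 0.18144 × 125.937
= 102.32000 + 22.85001 = 125.17001 u

125.1700 u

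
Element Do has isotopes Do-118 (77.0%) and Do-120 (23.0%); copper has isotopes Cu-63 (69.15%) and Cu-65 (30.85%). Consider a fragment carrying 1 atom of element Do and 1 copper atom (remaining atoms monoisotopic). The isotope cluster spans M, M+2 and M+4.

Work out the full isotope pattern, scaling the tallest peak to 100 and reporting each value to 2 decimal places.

100.00 : 74.48 : 13.33

Element Do pattern (n=1): 0.7700 : 0.2300
Copper pattern (n=1): 0.6915 : 0.3085
Convolve the two distributions (both contribute in 2-u steps):
  M: 0.7700×0.6915 = 0.532455
  M+2: 0.7700×0.3085 + 0.2300×0.6915 = 0.396590
  M+4: 0.2300×0.3085 = 0.070955
Scale to base peak (0.532455) = 100: 100.00 : 74.48 : 13.33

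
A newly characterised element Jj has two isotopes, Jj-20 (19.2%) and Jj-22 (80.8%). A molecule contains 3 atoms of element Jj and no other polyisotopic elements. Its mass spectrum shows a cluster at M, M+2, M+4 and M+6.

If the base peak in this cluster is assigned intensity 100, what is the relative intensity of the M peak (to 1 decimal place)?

1.3

Binomial terms of (0.192 + 0.808)^3: M 0.0071, M+2 0.0894, M+4 0.3760, M+6 0.5275 → M+6 is the base peak.
P(M+6) = C(3,3) × 0.192^0 × 0.808^3 = 1 × 1.0000 × 0.52751411 = 0.527514 (base)
P(M) = C(3,0) × 0.192^3 × 0.808^0 = 1 × 0.00707789 × 1.0000 = 0.007078
Relative intensity = 0.007078 / 0.527514 × 100 = 1.3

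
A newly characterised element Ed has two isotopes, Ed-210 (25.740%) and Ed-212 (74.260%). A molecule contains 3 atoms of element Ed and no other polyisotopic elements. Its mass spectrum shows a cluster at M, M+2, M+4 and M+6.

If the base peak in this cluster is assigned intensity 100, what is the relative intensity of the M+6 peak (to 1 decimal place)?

Binomial terms of (0.25740 + 0.74260)^3: M 0.0171, M+2 0.1476, M+4 0.4258, M+6 0.4095 → M+4 is the base peak.
P(M+4) = C(3,2) × 0.25740^1 × 0.74260^2 = 3 × 0.2574 × 0.55145476 = 0.425833 (base)
P(M+6) = C(3,3) × 0.25740^0 × 0.74260^3 = 1 × 1.0000 × 0.4095103 = 0.409510
Relative intensity = 0.409510 / 0.425833 × 100 = 96.2

96.2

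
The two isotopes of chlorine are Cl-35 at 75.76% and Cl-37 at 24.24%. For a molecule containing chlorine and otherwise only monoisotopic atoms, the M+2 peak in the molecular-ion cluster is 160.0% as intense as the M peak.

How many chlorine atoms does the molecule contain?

With n Cl atoms, P(M+2)/P(M) = C(n,1)·p^(n−1)q / p^n = n·q/p = n · 0.2424/0.7576.
n = 1.600 × 0.7576/0.2424 = 5.00 ≈ 5

5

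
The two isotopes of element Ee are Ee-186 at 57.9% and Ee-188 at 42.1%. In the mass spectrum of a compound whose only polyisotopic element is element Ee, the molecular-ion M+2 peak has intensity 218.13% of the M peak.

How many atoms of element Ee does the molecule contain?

With n Ee atoms, P(M+2)/P(M) = C(n,1)·p^(n−1)q / p^n = n·q/p = n · 0.421/0.579.
n = 2.1813 × 0.579/0.421 = 3.00 ≈ 3

3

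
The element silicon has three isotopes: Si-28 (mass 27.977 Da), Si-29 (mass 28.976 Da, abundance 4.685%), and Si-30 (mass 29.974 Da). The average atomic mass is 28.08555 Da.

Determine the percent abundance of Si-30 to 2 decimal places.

The remaining 95.315% is split between Si-28 (fraction x) and Si-30 (fraction 0.95315 − x).
Substituting: 27.977x + 29.974(0.95315 − x) = 26.7280244
(27.977 − 29.974)x = -1.8416937  ⇒  x = 0.92223, y = 0.03092
Si-28: 92.22%, Si-30: 3.09%.

3.09%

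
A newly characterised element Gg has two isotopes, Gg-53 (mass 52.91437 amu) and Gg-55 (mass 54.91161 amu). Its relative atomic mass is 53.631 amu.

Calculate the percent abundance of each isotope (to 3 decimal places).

With x = fraction of Gg-53 (so Gg-55 is 1 − x):
52.91437·x + 54.91161·(1 − x) = 53.631
(52.91437 − 54.91161)·x = 53.631 − 54.91161
x = -1.28061 / -1.99724 = 0.64119 → 64.119% Gg-53, 35.881% Gg-55.

Gg-53: 64.119%, Gg-55: 35.881%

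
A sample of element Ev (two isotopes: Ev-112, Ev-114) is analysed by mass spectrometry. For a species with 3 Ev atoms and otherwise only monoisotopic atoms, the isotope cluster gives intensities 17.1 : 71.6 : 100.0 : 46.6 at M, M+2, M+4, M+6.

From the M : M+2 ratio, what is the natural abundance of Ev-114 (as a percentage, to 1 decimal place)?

58.3%

Let p = fractional abundance of Ev-112. I(M+2)/I(M) = [C(3,1)·p^2·(1−p)] / p^3 = 3·(1−p)/p = 71.6/17.1 = 4.1871
(1−p)/p = 4.1871/3 = 1.3957  ⇒  p = 1/(1 + 1.3957) = 0.4174
Ev-112: 41.7%, Ev-114: 58.3%.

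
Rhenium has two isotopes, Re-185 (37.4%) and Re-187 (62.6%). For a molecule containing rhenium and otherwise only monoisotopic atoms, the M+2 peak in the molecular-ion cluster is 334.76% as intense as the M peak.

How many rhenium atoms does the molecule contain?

The M+2/M ratio from n Re atoms is n · q/p = n · 0.626/0.374.
n = 3.3476 × 0.374/0.626 = 2.00 ≈ 2

2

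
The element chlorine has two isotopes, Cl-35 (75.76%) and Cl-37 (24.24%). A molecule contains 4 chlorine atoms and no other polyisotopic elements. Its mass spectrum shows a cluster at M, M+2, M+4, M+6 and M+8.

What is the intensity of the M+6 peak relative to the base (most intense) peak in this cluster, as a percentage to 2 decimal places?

10.24%

Term probabilities: M 0.3294, M+2 0.4216, M+4 0.2023, M+6 0.0432, M+8 0.0035. Base peak = M+2.
P(M+2) = C(4,1) × 0.7576^3 × 0.2424^1 = 4 × 0.4348304 × 0.2424 = 0.421612 (base)
P(M+6) = C(4,3) × 0.7576^1 × 0.2424^3 = 4 × 0.7576 × 0.01424288 = 0.043162
Relative intensity = 0.043162 / 0.421612 × 100 = 10.24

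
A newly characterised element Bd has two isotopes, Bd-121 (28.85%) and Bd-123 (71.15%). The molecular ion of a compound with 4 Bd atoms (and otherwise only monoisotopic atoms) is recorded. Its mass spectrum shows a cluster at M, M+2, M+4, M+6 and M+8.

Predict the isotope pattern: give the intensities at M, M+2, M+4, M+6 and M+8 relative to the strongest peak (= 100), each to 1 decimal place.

1.7 : 16.4 : 60.8 : 100.0 : 61.7

Each Bd atom is independently Bd-121 (p = 0.2885) or Bd-123 (q = 0.7115); the cluster is the binomial expansion (p + q)^4.
P(M) = 0.2885^4 = 0.006928
P(M+2) = 4 × 0.2885^3 × 0.7115^1 = 0.068340
P(M+4) = 6 × 0.2885^2 × 0.7115^2 = 0.252809
P(M+6) = 4 × 0.2885^1 × 0.7115^3 = 0.415653
P(M+8) = 0.7115^4 = 0.256271
The M+6 peak is largest (0.415653); scaling to 100 gives 1.7 : 16.4 : 60.8 : 100.0 : 61.7.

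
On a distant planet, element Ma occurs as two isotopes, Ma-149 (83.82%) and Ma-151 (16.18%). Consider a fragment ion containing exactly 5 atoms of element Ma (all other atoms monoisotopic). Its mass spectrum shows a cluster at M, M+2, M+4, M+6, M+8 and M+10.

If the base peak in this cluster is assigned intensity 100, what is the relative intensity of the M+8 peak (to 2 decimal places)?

Binomial terms of (0.8382 + 0.1618)^5: M 0.4138, M+2 0.3993, M+4 0.1542, M+6 0.0298, M+8 0.0029, M+10 0.0001 → M is the base peak.
P(M) = C(5,0) × 0.8382^5 × 0.1618^0 = 1 × 0.41375026 × 1.0000 = 0.413750 (base)
P(M+8) = C(5,4) × 0.8382^1 × 0.1618^4 = 5 × 0.8382 × 0.00068535 = 0.002872
Relative intensity = 0.002872 / 0.413750 × 100 = 0.69

0.69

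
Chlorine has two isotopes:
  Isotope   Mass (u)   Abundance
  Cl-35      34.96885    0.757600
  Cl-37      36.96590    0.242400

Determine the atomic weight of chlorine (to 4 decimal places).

Weight each isotope mass by its fractional abundance: 0.757600 × 34.96885 + 0.242400 × 36.96590
= 26.492401 + 8.960534 = 35.452935 u

35.4529 u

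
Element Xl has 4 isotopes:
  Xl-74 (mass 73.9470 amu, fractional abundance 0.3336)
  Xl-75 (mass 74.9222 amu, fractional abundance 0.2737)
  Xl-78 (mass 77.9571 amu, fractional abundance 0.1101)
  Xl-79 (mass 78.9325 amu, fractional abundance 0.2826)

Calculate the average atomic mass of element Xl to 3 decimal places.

Average mass = Σ (abundance × isotope mass) = 0.3336 × 73.9470 + 0.2737 × 74.9222 + 0.1101 × 77.9571 + 0.2826 × 78.9325
= 24.66872 + 20.50621 + 8.58308 + 22.30632 = 76.06433 amu

76.064 amu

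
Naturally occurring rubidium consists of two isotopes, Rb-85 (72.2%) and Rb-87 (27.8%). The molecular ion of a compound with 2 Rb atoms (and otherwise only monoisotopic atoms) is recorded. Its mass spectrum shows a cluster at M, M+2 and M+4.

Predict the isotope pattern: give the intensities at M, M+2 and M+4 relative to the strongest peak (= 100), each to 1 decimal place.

100.0 : 77.0 : 14.8

Expanding (0.722 + 0.278)^2:
P(M) = 0.722^2 = 0.521284
P(M+2) = 2 × 0.722^1 × 0.278^1 = 0.401432
P(M+4) = 0.278^2 = 0.077284
The M peak is largest (0.521284); scaling to 100 gives 100.0 : 77.0 : 14.8.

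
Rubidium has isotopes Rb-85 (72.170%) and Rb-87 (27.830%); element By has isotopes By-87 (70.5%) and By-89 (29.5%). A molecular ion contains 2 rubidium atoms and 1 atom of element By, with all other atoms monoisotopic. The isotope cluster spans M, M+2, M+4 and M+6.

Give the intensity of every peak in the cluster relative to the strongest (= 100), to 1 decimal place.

Rubidium pattern (n=2): 0.52085089 : 0.40169822 : 0.07745089
Element By pattern (n=1): 0.7050 : 0.2950
Convolve the two distributions (both contribute in 2-u steps):
  M: 0.52085089×0.7050 = 0.367200
  M+2: 0.52085089×0.2950 + 0.40169822×0.7050 = 0.436848
  M+4: 0.40169822×0.2950 + 0.07745089×0.7050 = 0.173104
  M+6: 0.07745089×0.2950 = 0.022848
Scale to base peak (0.436848) = 100: 84.1 : 100.0 : 39.6 : 5.2

84.1 : 100.0 : 39.6 : 5.2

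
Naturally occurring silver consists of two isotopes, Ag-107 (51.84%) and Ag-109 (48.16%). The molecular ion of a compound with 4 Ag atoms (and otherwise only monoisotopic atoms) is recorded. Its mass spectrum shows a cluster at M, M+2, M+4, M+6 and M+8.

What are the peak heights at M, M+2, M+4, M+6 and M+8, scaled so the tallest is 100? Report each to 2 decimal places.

19.31 : 71.76 : 100.00 : 61.93 : 14.38

The 4 Ag atoms are independent, so intensities follow the terms of (0.5184 + 0.4816)^4.
P(M) = 0.5184^4 = 0.072220
P(M+2) = 4 × 0.5184^3 × 0.4816^1 = 0.268375
P(M+4) = 6 × 0.5184^2 × 0.4816^2 = 0.373985
P(M+6) = 4 × 0.5184^1 × 0.4816^3 = 0.231624
P(M+8) = 0.4816^4 = 0.053795
The M+4 peak is largest (0.373985); scaling to 100 gives 19.31 : 71.76 : 100.00 : 61.93 : 14.38.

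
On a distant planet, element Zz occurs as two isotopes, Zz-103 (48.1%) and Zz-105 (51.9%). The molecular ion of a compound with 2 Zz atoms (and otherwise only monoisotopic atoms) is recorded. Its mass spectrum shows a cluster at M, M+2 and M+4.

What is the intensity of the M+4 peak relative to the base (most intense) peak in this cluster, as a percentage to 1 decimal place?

54.0%

(0.481 + 0.519)^2 gives M 0.2314, M+2 0.4993, M+4 0.2694; the largest is M+2.
P(M+2) = C(2,1) × 0.481^1 × 0.519^1 = 2 × 0.4810 × 0.5190 = 0.499278 (base)
P(M+4) = C(2,2) × 0.481^0 × 0.519^2 = 1 × 1.0000 × 0.269361 = 0.269361
Relative intensity = 0.269361 / 0.499278 × 100 = 54.0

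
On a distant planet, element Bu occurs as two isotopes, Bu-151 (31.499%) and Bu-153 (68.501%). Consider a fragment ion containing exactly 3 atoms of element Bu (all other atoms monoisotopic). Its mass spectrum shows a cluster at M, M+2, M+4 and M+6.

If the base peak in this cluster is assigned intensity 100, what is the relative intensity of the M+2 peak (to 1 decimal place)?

46.0

(0.31499 + 0.68501)^3 gives M 0.0313, M+2 0.2039, M+4 0.4434, M+6 0.3214; the largest is M+4.
P(M+4) = C(3,2) × 0.31499^1 × 0.68501^2 = 3 × 0.31499 × 0.4692387 = 0.443416 (base)
P(M+2) = C(3,1) × 0.31499^2 × 0.68501^1 = 3 × 0.0992187 × 0.68501 = 0.203897
Relative intensity = 0.203897 / 0.443416 × 100 = 46.0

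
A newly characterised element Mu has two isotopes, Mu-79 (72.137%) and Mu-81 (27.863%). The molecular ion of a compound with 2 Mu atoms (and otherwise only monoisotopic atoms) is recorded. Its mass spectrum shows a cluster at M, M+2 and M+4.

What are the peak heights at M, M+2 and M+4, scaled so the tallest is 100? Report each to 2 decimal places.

The 2 Mu atoms are independent, so intensities follow the terms of (0.72137 + 0.27863)^2.
P(M) = 0.72137^2 = 0.520375
P(M+2) = 2 × 0.72137^1 × 0.27863^1 = 0.401991
P(M+4) = 0.27863^2 = 0.077635
The M peak is largest (0.520375); scaling to 100 gives 100.00 : 77.25 : 14.92.

100.00 : 77.25 : 14.92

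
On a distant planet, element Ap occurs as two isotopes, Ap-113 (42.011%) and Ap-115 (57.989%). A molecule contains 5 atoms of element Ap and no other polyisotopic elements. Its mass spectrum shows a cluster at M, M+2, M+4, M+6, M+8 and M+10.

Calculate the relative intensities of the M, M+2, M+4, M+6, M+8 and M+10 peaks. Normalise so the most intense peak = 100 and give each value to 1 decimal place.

Each Ap atom is independently Ap-113 (p = 0.42011) or Ap-115 (q = 0.57989); the cluster is the binomial expansion (p + q)^5.
P(M) = 0.42011^5 = 0.013086
P(M+2) = 5 × 0.42011^4 × 0.57989^1 = 0.090317
P(M+4) = 10 × 0.42011^3 × 0.57989^2 = 0.249333
P(M+6) = 10 × 0.42011^2 × 0.57989^3 = 0.344162
P(M+8) = 5 × 0.42011^1 × 0.57989^4 = 0.237528
P(M+10) = 0.57989^5 = 0.065573
The M+6 peak is largest (0.344162); scaling to 100 gives 3.8 : 26.2 : 72.4 : 100.0 : 69.0 : 19.1.

3.8 : 26.2 : 72.4 : 100.0 : 69.0 : 19.1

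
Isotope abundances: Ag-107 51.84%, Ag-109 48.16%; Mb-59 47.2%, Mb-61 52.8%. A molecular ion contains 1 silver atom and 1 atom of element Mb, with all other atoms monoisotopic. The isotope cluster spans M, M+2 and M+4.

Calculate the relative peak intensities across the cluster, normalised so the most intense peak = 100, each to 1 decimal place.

48.8 : 100.0 : 50.8

Silver pattern (n=1): 0.5184 : 0.4816
Element Mb pattern (n=1): 0.4720 : 0.5280
Convolve the two distributions (both contribute in 2-u steps):
  M: 0.5184×0.4720 = 0.244685
  M+2: 0.5184×0.5280 + 0.4816×0.4720 = 0.501030
  M+4: 0.4816×0.5280 = 0.254285
Scale to base peak (0.501030) = 100: 48.8 : 100.0 : 50.8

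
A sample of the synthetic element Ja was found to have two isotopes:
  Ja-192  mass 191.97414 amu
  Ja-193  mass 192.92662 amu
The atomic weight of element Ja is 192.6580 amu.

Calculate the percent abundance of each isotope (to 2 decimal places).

Ja-192: 28.20%, Ja-193: 71.80%

Let x be the fractional abundance of Ja-192; then Ja-193 has abundance 1 − x.
191.97414·x + 192.92662·(1 − x) = 192.6580
(191.97414 − 192.92662)·x = 192.6580 − 192.92662
x = -0.26862 / -0.95248 = 0.28202 → 28.20% Ja-192, 71.80% Ja-193.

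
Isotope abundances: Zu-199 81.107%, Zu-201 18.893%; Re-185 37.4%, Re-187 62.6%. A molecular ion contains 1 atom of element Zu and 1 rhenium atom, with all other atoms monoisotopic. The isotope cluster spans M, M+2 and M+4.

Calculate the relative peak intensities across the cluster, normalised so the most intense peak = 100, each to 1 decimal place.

52.4 : 100.0 : 20.4

Element Zu pattern (n=1): 0.81107 : 0.18893
Rhenium pattern (n=1): 0.3740 : 0.6260
Convolve the two distributions (both contribute in 2-u steps):
  M: 0.81107×0.3740 = 0.303340
  M+2: 0.81107×0.6260 + 0.18893×0.3740 = 0.578390
  M+4: 0.18893×0.6260 = 0.118270
Scale to base peak (0.578390) = 100: 52.4 : 100.0 : 20.4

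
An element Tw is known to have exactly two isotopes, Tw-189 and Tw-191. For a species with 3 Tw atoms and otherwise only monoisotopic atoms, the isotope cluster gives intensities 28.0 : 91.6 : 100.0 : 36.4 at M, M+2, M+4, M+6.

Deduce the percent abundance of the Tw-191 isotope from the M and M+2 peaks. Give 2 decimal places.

52.16%

Let p = fractional abundance of Tw-189. I(M+2)/I(M) = [C(3,1)·p^2·(1−p)] / p^3 = 3·(1−p)/p = 91.6/28.0 = 3.2714
(1−p)/p = 3.2714/3 = 1.0905  ⇒  p = 1/(1 + 1.0905) = 0.4784
Tw-189: 47.84%, Tw-191: 52.16%.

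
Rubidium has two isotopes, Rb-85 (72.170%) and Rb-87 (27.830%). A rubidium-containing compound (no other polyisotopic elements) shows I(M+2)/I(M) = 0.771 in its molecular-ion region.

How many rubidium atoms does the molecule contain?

With n Rb atoms, P(M+2)/P(M) = C(n,1)·p^(n−1)q / p^n = n·q/p = n · 0.27830/0.72170.
n = 0.771 × 0.72170/0.27830 = 2.00 ≈ 2

2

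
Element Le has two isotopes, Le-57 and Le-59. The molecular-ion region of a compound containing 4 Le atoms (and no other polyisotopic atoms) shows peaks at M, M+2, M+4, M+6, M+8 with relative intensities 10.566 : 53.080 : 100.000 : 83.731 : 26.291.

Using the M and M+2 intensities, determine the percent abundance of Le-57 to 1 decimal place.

44.3%

If p is the fraction of Le that is Le-57, then I(M+2)/I(M) = [C(4,1)·p^3·(1−p)] / p^4 = 4·(1−p)/p = 53.080/10.566 = 5.0237
(1−p)/p = 5.0237/4 = 1.2559  ⇒  p = 1/(1 + 1.2559) = 0.4433
Le-57: 44.3%, Le-59: 55.7%.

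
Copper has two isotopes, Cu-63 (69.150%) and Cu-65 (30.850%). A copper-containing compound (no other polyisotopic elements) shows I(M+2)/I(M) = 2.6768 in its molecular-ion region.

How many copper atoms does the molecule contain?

6

The M+2/M ratio from n Cu atoms is n · q/p = n · 0.30850/0.69150.
n = 2.6768 × 0.69150/0.30850 = 6.00 ≈ 6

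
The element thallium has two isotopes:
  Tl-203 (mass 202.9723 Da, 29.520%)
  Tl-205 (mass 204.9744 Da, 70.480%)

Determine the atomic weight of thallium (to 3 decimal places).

Weight each isotope mass by its fractional abundance: 0.29520 × 202.9723 + 0.70480 × 204.9744
= 59.91742 + 144.46596 = 204.38338 Da

204.383 Da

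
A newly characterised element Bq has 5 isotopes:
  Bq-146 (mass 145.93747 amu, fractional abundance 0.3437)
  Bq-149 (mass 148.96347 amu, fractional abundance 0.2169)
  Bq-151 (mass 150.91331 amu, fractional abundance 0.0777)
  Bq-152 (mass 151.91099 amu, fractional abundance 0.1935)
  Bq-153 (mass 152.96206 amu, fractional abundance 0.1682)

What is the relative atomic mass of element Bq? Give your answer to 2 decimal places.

149.32 amu

Average mass = Σ (abundance × isotope mass) = 0.3437 × 145.93747 + 0.2169 × 148.96347 + 0.0777 × 150.91331 + 0.1935 × 151.91099 + 0.1682 × 152.96206
= 50.158708 + 32.310177 + 11.725964 + 29.394777 + 25.728218 = 149.317844 amu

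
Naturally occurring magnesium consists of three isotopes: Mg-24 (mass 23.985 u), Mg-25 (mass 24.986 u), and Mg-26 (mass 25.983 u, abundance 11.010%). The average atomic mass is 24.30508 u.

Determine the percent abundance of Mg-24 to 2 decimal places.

Let x and y be the fractions of Mg-24 and Mg-25. Then x + y = 1 − 0.11010 = 0.88990 and 23.985x + 24.986y = 24.30508 − 0.11010×25.983 = 21.4443517.
Substituting: 23.985x + 24.986(0.88990 − x) = 21.4443517
(23.985 − 24.986)x = -0.7906897  ⇒  x = 0.78990, y = 0.10000
Mg-24: 78.99%, Mg-25: 10.00%.

78.99%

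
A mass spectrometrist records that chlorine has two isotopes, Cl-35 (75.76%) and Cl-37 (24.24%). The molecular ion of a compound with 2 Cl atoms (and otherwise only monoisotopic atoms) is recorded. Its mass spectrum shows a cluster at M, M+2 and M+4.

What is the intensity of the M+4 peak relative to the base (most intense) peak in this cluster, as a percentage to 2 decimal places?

(0.7576 + 0.2424)^2 gives M 0.5740, M+2 0.3673, M+4 0.0588; the largest is M.
P(M) = C(2,0) × 0.7576^2 × 0.2424^0 = 1 × 0.57395776 × 1.0000 = 0.573958 (base)
P(M+4) = C(2,2) × 0.7576^0 × 0.2424^2 = 1 × 1.0000 × 0.05875776 = 0.058758
Relative intensity = 0.058758 / 0.573958 × 100 = 10.24

10.24%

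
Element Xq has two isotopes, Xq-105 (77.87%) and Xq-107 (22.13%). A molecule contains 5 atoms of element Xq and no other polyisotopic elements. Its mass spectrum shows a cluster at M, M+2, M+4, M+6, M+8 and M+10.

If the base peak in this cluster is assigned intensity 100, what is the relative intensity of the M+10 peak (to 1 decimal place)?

Term probabilities: M 0.2863, M+2 0.4068, M+4 0.2312, M+6 0.0657, M+8 0.0093, M+10 0.0005. Base peak = M+2.
P(M+2) = C(5,1) × 0.7787^4 × 0.2213^1 = 5 × 0.36768905 × 0.2213 = 0.406848 (base)
P(M+10) = C(5,5) × 0.7787^0 × 0.2213^5 = 1 × 1.0000 × 0.00053077 = 0.000531
Relative intensity = 0.000531 / 0.406848 × 100 = 0.1

0.1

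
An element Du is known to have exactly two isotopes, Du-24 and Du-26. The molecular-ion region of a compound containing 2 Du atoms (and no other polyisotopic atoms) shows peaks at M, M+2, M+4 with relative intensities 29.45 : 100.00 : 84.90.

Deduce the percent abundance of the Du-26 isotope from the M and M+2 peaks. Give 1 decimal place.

If p is the fraction of Du that is Du-24, then I(M+2)/I(M) = [C(2,1)·p^1·(1−p)] / p^2 = 2·(1−p)/p = 100.00/29.45 = 3.3956
(1−p)/p = 3.3956/2 = 1.6978  ⇒  p = 1/(1 + 1.6978) = 0.3707
Du-24: 37.1%, Du-26: 62.9%.

62.9%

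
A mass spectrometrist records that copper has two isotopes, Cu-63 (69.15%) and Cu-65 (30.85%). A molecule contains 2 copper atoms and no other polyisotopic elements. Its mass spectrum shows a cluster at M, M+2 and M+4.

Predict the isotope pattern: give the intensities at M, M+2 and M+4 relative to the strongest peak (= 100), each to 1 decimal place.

100.0 : 89.2 : 19.9

Expanding (0.6915 + 0.3085)^2:
P(M) = 0.6915^2 = 0.478172
P(M+2) = 2 × 0.6915^1 × 0.3085^1 = 0.426656
P(M+4) = 0.3085^2 = 0.095172
The M peak is largest (0.478172); scaling to 100 gives 100.0 : 89.2 : 19.9.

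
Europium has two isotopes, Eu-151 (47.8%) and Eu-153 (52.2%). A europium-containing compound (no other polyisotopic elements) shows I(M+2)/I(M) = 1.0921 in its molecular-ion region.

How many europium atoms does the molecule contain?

For n independent Eu atoms, I(M+2)/I(M) = n · (abundance Eu-153) / (abundance Eu-151) = n · 0.522/0.478.
n = 1.0921 × 0.478/0.522 = 1.00 ≈ 1

1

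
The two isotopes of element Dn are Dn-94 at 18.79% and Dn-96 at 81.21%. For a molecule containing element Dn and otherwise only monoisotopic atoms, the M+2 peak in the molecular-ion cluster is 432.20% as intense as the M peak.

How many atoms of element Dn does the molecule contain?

1

For n independent Dn atoms, I(M+2)/I(M) = n · (abundance Dn-96) / (abundance Dn-94) = n · 0.8121/0.1879.
n = 4.3220 × 0.1879/0.8121 = 1.00 ≈ 1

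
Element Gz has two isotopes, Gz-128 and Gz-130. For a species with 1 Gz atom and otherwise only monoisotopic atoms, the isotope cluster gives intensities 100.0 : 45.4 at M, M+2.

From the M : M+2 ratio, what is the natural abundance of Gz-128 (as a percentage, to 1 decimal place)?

Write p for the Gz-128 fraction. I(M+2)/I(M) = [C(1,1)·p^0·(1−p)] / p^1 = 1·(1−p)/p = 45.4/100.0 = 0.4540
(1−p)/p = 0.4540/1 = 0.4540  ⇒  p = 1/(1 + 0.4540) = 0.6878
Gz-128: 68.8%, Gz-130: 31.2%.

68.8%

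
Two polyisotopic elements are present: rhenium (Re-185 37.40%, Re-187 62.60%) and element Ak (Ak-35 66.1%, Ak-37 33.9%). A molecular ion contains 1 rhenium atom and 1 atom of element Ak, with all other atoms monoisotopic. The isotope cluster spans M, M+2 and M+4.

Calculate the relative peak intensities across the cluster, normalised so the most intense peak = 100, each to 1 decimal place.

45.7 : 100.0 : 39.3

Rhenium pattern (n=1): 0.3740 : 0.6260
Element Ak pattern (n=1): 0.6610 : 0.3390
Convolve the two distributions (both contribute in 2-u steps):
  M: 0.3740×0.6610 = 0.247214
  M+2: 0.3740×0.3390 + 0.6260×0.6610 = 0.540572
  M+4: 0.6260×0.3390 = 0.212214
Scale to base peak (0.540572) = 100: 45.7 : 100.0 : 39.3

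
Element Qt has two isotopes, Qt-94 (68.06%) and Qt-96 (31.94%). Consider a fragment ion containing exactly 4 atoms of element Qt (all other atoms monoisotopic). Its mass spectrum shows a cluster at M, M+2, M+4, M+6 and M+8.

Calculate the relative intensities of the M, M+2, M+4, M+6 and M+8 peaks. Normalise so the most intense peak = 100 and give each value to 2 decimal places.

53.27 : 100.00 : 70.39 : 22.02 : 2.58

Each Qt atom is independently Qt-94 (p = 0.6806) or Qt-96 (q = 0.3194); the cluster is the binomial expansion (p + q)^4.
P(M) = 0.6806^4 = 0.214569
P(M+2) = 4 × 0.6806^3 × 0.3194^1 = 0.402783
P(M+4) = 6 × 0.6806^2 × 0.3194^2 = 0.283534
P(M+6) = 4 × 0.6806^1 × 0.3194^3 = 0.088707
P(M+8) = 0.3194^4 = 0.010407
The M+2 peak is largest (0.402783); scaling to 100 gives 53.27 : 100.00 : 70.39 : 22.02 : 2.58.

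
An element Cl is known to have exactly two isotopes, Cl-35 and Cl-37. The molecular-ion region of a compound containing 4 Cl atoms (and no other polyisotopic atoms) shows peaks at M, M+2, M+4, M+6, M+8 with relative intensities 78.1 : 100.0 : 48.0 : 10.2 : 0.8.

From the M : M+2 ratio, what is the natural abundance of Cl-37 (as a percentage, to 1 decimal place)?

24.2%

If p is the fraction of Cl that is Cl-35, then I(M+2)/I(M) = [C(4,1)·p^3·(1−p)] / p^4 = 4·(1−p)/p = 100.0/78.1 = 1.2804
(1−p)/p = 1.2804/4 = 0.3201  ⇒  p = 1/(1 + 0.3201) = 0.7575
Cl-35: 75.8%, Cl-37: 24.2%.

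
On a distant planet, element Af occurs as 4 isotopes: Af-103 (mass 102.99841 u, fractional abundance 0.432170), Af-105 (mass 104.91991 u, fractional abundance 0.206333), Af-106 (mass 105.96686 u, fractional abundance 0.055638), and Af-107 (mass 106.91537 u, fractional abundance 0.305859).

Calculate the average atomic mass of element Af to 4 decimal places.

Ar = Σ fᵢ·mᵢ = 0.432170 × 102.99841 + 0.206333 × 104.91991 + 0.055638 × 105.96686 + 0.305859 × 106.91537
= 44.512823 + 21.648440 + 5.895784 + 32.701028 = 104.758075 u

104.7581 u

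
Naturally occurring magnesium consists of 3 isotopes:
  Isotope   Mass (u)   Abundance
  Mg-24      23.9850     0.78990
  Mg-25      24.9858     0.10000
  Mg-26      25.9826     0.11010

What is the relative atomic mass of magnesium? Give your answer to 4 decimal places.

24.3050 u

Weight each isotope mass by its fractional abundance: 0.78990 × 23.9850 + 0.10000 × 24.9858 + 0.11010 × 25.9826
= 18.94575 + 2.49858 + 2.86068 = 24.30501 u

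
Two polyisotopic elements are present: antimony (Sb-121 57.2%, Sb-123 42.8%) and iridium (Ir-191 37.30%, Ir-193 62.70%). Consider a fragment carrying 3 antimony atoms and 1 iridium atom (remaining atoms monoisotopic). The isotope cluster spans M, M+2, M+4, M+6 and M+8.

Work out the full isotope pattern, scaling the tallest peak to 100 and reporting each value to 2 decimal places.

Antimony pattern (n=3): 0.18714925 : 0.42010426 : 0.31434374 : 0.07840275
Iridium pattern (n=1): 0.3730 : 0.6270
Convolve the two distributions (both contribute in 2-u steps):
  M: 0.18714925×0.3730 = 0.069807
  M+2: 0.18714925×0.6270 + 0.42010426×0.3730 = 0.274041
  M+4: 0.42010426×0.6270 + 0.31434374×0.3730 = 0.380656
  M+6: 0.31434374×0.6270 + 0.07840275×0.3730 = 0.226338
  M+8: 0.07840275×0.6270 = 0.049159
Scale to base peak (0.380656) = 100: 18.34 : 71.99 : 100.00 : 59.46 : 12.91

18.34 : 71.99 : 100.00 : 59.46 : 12.91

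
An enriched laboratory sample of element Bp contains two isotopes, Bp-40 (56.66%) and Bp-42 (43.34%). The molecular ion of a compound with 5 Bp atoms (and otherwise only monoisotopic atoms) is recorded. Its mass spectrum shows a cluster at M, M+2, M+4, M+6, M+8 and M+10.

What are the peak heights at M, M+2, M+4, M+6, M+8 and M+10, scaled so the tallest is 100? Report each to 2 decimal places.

17.09 : 65.37 : 100.00 : 76.49 : 29.25 : 4.48

Expanding (0.5666 + 0.4334)^5:
P(M) = 0.5666^5 = 0.058396
P(M+2) = 5 × 0.5666^4 × 0.4334^1 = 0.223339
P(M+4) = 10 × 0.5666^3 × 0.4334^2 = 0.341671
P(M+6) = 10 × 0.5666^2 × 0.4334^3 = 0.261348
P(M+8) = 5 × 0.5666^1 × 0.4334^4 = 0.099954
P(M+10) = 0.4334^5 = 0.015291
The M+4 peak is largest (0.341671); scaling to 100 gives 17.09 : 65.37 : 100.00 : 76.49 : 29.25 : 4.48.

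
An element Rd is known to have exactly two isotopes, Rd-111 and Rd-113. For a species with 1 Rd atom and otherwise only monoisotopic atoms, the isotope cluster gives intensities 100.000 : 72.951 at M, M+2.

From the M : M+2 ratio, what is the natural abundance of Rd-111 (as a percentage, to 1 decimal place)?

57.8%

Write p for the Rd-111 fraction. I(M+2)/I(M) = [C(1,1)·p^0·(1−p)] / p^1 = 1·(1−p)/p = 72.951/100.000 = 0.7295
(1−p)/p = 0.7295/1 = 0.7295  ⇒  p = 1/(1 + 0.7295) = 0.5782
Rd-111: 57.8%, Rd-113: 42.2%.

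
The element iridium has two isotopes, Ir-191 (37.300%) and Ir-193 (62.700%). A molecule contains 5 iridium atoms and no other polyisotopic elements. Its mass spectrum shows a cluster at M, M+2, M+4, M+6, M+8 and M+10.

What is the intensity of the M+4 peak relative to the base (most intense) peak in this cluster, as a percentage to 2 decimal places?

59.49%

Binomial terms of (0.37300 + 0.62700)^5: M 0.0072, M+2 0.0607, M+4 0.2040, M+6 0.3429, M+8 0.2882, M+10 0.0969 → M+6 is the base peak.
P(M+6) = C(5,3) × 0.37300^2 × 0.62700^3 = 10 × 0.139129 × 0.24649188 = 0.342942 (base)
P(M+4) = C(5,2) × 0.37300^3 × 0.62700^2 = 10 × 0.05189512 × 0.393129 = 0.204015
Relative intensity = 0.204015 / 0.342942 × 100 = 59.49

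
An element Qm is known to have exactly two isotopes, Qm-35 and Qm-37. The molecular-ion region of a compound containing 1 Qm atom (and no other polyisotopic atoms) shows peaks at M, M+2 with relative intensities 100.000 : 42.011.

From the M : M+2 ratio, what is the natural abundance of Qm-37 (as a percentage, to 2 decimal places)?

If p is the fraction of Qm that is Qm-35, then I(M+2)/I(M) = [C(1,1)·p^0·(1−p)] / p^1 = 1·(1−p)/p = 42.011/100.000 = 0.4201
(1−p)/p = 0.4201/1 = 0.4201  ⇒  p = 1/(1 + 0.4201) = 0.7042
Qm-35: 70.42%, Qm-37: 29.58%.

29.58%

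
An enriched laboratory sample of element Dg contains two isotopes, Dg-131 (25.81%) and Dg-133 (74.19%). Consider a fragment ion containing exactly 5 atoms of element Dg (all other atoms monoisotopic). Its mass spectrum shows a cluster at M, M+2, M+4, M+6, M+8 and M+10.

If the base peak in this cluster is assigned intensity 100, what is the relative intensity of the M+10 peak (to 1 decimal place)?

(0.2581 + 0.7419)^5 gives M 0.0011, M+2 0.0165, M+4 0.0946, M+6 0.2720, M+8 0.3910, M+10 0.2248; the largest is M+8.
P(M+8) = C(5,4) × 0.2581^1 × 0.7419^4 = 5 × 0.2581 × 0.30295734 = 0.390966 (base)
P(M+10) = C(5,5) × 0.2581^0 × 0.7419^5 = 1 × 1.0000 × 0.22476405 = 0.224764
Relative intensity = 0.224764 / 0.390966 × 100 = 57.5

57.5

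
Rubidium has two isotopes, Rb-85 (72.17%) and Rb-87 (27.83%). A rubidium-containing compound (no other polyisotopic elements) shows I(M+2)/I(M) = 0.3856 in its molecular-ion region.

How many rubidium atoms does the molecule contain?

1

With n Rb atoms, P(M+2)/P(M) = C(n,1)·p^(n−1)q / p^n = n·q/p = n · 0.2783/0.7217.
n = 0.3856 × 0.7217/0.2783 = 1.00 ≈ 1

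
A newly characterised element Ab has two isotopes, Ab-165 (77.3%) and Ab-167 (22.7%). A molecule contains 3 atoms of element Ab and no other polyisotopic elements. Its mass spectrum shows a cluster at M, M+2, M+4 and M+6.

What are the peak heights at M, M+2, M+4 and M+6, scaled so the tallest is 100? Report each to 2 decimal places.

100.00 : 88.10 : 25.87 : 2.53

The 3 Ab atoms are independent, so intensities follow the terms of (0.773 + 0.227)^3.
P(M) = 0.773^3 = 0.461890
P(M+2) = 3 × 0.773^2 × 0.227^1 = 0.406917
P(M+4) = 3 × 0.773^1 × 0.227^2 = 0.119496
P(M+6) = 0.227^3 = 0.011697
The M peak is largest (0.461890); scaling to 100 gives 100.00 : 88.10 : 25.87 : 2.53.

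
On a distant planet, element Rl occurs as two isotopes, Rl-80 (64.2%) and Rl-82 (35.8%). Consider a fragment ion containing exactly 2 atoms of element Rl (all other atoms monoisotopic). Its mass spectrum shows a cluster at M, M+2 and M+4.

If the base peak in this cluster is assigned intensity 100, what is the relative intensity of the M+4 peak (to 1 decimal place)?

27.9

Binomial terms of (0.642 + 0.358)^2: M 0.4122, M+2 0.4597, M+4 0.1282 → M+2 is the base peak.
P(M+2) = C(2,1) × 0.642^1 × 0.358^1 = 2 × 0.6420 × 0.3580 = 0.459672 (base)
P(M+4) = C(2,2) × 0.642^0 × 0.358^2 = 1 × 1.0000 × 0.128164 = 0.128164
Relative intensity = 0.128164 / 0.459672 × 100 = 27.9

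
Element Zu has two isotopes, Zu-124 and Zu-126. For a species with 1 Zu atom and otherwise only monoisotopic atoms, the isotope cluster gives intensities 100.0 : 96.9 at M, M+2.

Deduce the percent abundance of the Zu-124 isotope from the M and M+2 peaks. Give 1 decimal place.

Let p = fractional abundance of Zu-124. I(M+2)/I(M) = [C(1,1)·p^0·(1−p)] / p^1 = 1·(1−p)/p = 96.9/100.0 = 0.9690
(1−p)/p = 0.9690/1 = 0.9690  ⇒  p = 1/(1 + 0.9690) = 0.5079
Zu-124: 50.8%, Zu-126: 49.2%.

50.8%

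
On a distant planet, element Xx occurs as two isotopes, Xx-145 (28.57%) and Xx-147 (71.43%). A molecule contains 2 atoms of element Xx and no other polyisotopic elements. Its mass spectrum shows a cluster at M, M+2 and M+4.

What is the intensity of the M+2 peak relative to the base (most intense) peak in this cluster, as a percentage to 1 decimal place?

(0.2857 + 0.7143)^2 gives M 0.0816, M+2 0.4082, M+4 0.5102; the largest is M+4.
P(M+4) = C(2,2) × 0.2857^0 × 0.7143^2 = 1 × 1.0000 × 0.51022449 = 0.510224 (base)
P(M+2) = C(2,1) × 0.2857^1 × 0.7143^1 = 2 × 0.2857 × 0.7143 = 0.408151
Relative intensity = 0.408151 / 0.510224 × 100 = 80.0

80.0%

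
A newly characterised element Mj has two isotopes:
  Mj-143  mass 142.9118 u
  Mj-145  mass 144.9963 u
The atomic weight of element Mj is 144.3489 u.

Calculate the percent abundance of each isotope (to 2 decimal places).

Writing the weighted mean with unknown fraction x of Mj-143:
142.9118·x + 144.9963·(1 − x) = 144.3489
(142.9118 − 144.9963)·x = 144.3489 − 144.9963
x = -0.6474 / -2.0845 = 0.31058 → 31.06% Mj-143, 68.94% Mj-145.

Mj-143: 31.06%, Mj-145: 68.94%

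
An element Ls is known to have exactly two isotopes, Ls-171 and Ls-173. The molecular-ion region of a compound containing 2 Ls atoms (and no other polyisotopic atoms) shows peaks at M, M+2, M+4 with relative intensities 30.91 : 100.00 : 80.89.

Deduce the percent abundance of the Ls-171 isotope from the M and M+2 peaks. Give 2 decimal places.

38.20%

Let p = fractional abundance of Ls-171. I(M+2)/I(M) = [C(2,1)·p^1·(1−p)] / p^2 = 2·(1−p)/p = 100.00/30.91 = 3.2352
(1−p)/p = 3.2352/2 = 1.6176  ⇒  p = 1/(1 + 1.6176) = 0.3820
Ls-171: 38.20%, Ls-173: 61.80%.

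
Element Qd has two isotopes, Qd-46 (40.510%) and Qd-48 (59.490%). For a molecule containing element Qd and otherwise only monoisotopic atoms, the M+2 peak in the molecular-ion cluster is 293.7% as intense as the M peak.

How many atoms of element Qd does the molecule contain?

With n Qd atoms, P(M+2)/P(M) = C(n,1)·p^(n−1)q / p^n = n·q/p = n · 0.59490/0.40510.
n = 2.937 × 0.40510/0.59490 = 2.00 ≈ 2

2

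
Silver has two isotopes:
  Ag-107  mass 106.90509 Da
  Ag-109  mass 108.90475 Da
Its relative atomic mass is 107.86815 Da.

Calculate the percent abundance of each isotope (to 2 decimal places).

Let x be the fractional abundance of Ag-107; then Ag-109 has abundance 1 − x.
106.90509·x + 108.90475·(1 − x) = 107.86815
(106.90509 − 108.90475)·x = 107.86815 − 108.90475
x = -1.03660 / -1.99966 = 0.51839 → 51.84% Ag-107, 48.16% Ag-109.

Ag-107: 51.84%, Ag-109: 48.16%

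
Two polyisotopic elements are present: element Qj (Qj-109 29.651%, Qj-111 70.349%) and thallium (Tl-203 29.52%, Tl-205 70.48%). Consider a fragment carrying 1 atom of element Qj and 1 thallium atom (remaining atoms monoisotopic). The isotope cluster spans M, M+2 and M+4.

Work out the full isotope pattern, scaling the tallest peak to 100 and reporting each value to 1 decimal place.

17.7 : 84.0 : 100.0

Element Qj pattern (n=1): 0.29651 : 0.70349
Thallium pattern (n=1): 0.2952 : 0.7048
Convolve the two distributions (both contribute in 2-u steps):
  M: 0.29651×0.2952 = 0.087530
  M+2: 0.29651×0.7048 + 0.70349×0.2952 = 0.416650
  M+4: 0.70349×0.7048 = 0.495820
Scale to base peak (0.495820) = 100: 17.7 : 84.0 : 100.0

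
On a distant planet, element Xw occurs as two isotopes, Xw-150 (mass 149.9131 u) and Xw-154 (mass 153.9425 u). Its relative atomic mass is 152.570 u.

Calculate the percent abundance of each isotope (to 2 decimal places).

Xw-150: 34.06%, Xw-154: 65.94%

With x = fraction of Xw-150 (so Xw-154 is 1 − x):
149.9131·x + 153.9425·(1 − x) = 152.570
(149.9131 − 153.9425)·x = 152.570 − 153.9425
x = -1.3725 / -4.0294 = 0.34062 → 34.06% Xw-150, 65.94% Xw-154.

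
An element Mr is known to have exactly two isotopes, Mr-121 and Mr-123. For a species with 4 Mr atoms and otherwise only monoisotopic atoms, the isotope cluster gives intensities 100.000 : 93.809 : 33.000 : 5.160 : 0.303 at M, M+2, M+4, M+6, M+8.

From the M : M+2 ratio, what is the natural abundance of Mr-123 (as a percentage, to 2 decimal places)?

Write p for the Mr-121 fraction. I(M+2)/I(M) = [C(4,1)·p^3·(1−p)] / p^4 = 4·(1−p)/p = 93.809/100.000 = 0.9381
(1−p)/p = 0.9381/4 = 0.2345  ⇒  p = 1/(1 + 0.2345) = 0.8100
Mr-121: 81.00%, Mr-123: 19.00%.

19.00%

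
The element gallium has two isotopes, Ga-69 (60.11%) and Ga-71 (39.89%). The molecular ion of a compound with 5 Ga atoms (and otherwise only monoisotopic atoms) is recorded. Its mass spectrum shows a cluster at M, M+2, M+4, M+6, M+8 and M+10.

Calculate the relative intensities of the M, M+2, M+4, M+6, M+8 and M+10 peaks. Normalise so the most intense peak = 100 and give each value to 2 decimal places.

The 5 Ga atoms are independent, so intensities follow the terms of (0.6011 + 0.3989)^5.
P(M) = 0.6011^5 = 0.078475
P(M+2) = 5 × 0.6011^4 × 0.3989^1 = 0.260388
P(M+4) = 10 × 0.6011^3 × 0.3989^2 = 0.345596
P(M+6) = 10 × 0.6011^2 × 0.3989^3 = 0.229343
P(M+8) = 5 × 0.6011^1 × 0.3989^4 = 0.076098
P(M+10) = 0.3989^5 = 0.010100
The M+4 peak is largest (0.345596); scaling to 100 gives 22.71 : 75.34 : 100.00 : 66.36 : 22.02 : 2.92.

22.71 : 75.34 : 100.00 : 66.36 : 22.02 : 2.92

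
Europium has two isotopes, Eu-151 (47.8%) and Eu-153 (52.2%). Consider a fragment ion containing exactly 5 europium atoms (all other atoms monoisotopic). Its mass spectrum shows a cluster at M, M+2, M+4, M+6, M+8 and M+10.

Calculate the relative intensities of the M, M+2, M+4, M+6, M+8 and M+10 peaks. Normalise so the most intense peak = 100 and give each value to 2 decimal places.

Expanding (0.478 + 0.522)^5:
P(M) = 0.478^5 = 0.024954
P(M+2) = 5 × 0.478^4 × 0.522^1 = 0.136255
P(M+4) = 10 × 0.478^3 × 0.522^2 = 0.297594
P(M+6) = 10 × 0.478^2 × 0.522^3 = 0.324988
P(M+8) = 5 × 0.478^1 × 0.522^4 = 0.177452
P(M+10) = 0.522^5 = 0.038757
The M+6 peak is largest (0.324988); scaling to 100 gives 7.68 : 41.93 : 91.57 : 100.00 : 54.60 : 11.93.

7.68 : 41.93 : 91.57 : 100.00 : 54.60 : 11.93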